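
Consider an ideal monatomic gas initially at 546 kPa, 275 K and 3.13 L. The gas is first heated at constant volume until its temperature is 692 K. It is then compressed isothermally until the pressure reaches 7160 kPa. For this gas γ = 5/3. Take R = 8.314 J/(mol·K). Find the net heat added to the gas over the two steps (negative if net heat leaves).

-3210 J

n = P₁V₁/(RT₁) = 546×3.13/(8.314×275) = 0.747 mol.
Step 1 — Isochoric: V stays 3.13 L; P/T = const ⇒ T₂ = 692 K, P₂ = 1370 kPa.
W = 0 (no volume change).
ΔU = nCvΔT = 0.747×12.5×(692−275) = 3890 J.
Q = ΔU = 3890 J.
State after step 1: P = 1370 kPa, V = 3.13 L, T = 692 K.
Step 2 — Isothermal: T stays 692 K; PV = const ⇒ V₂ = 0.601 L, P₂ = 7160 kPa.
ΔU = 0 (ideal gas, T constant).
W = nRT ln(V₂/V₁) = 0.747×8.314×692×ln(0.192) = -7100 J.
Q = ΔU + W = -7100 J.
Net over both steps: W = -7100 J, Q = -3210 J, ΔU = 3890 J.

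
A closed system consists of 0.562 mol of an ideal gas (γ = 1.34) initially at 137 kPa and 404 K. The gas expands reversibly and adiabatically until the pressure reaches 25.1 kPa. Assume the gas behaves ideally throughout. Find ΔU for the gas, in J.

V₁ = nRT₁/P₁ = 0.562×8.314×404/137 = 13.8 L.
Adiabatic: T₂/T₁ = (P₂/P₁)^((γ−1)/γ) ⇒ T₂ = 404×(0.183)^0.254 = 263 K; V₂ = 48.9 L.
For an ideal gas ΔU = nCvΔT with Cv = R/(γ−1) = 24.5 J/(mol·K).
ΔU = 0.562×24.5×(263−404) = -1940 J.

-1940 J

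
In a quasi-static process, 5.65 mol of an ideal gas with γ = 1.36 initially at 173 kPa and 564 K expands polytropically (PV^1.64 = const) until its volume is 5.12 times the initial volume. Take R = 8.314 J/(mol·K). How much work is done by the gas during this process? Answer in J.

26800 J

V₁ = nRT₁/P₁ = 5.65×8.314×564/173 = 153 L.
Polytropic n=1.64: T₂ = T₁(V₁/V₂)^(n−1) = 564×(0.195)^0.64 = 198 K; P₂ = P₁(V₁/V₂)^n = 11.9 kPa.
W = (P₁V₁−P₂V₂)/(n−1) = (173×153−11.9×784)/0.64 = 26800 J.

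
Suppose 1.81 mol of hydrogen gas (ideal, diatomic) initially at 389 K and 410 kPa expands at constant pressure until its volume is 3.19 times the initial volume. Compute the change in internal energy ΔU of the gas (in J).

32000 J

V₁ = nRT₁/P₁ = 1.81×8.314×389/410 = 14.3 L.
Isobaric: P stays 410 kPa; V/T = const ⇒ T₂ = 1240 K, V₂ = 45.5 L.
For an ideal gas ΔU = nCvΔT with Cv = (5/2)R = 20.8 J/(mol·K).
ΔU = 1.81×20.8×(1240−389) = 32000 J.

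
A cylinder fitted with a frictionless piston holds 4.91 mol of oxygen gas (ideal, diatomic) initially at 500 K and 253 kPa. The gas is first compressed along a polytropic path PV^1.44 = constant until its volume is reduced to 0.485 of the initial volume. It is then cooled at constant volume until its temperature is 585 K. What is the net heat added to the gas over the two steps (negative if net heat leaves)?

-8720 J

V₁ = nRT₁/P₁ = 4.91×8.314×500/253 = 80.7 L.
Step 1 — Polytropic n=1.44: T₂ = T₁(V₁/V₂)^(n−1) = 500×(2.06)^0.44 = 687 K; P₂ = P₁(V₁/V₂)^n = 717 kPa.
W = (P₁V₁−P₂V₂)/(n−1) = (253×80.7−717×39.1)/0.44 = -17400 J.
ΔU = nCvΔT = 4.91×20.8×(687−500) = 19100 J.
Q = ΔU + W = 1740 J.
State after step 1: P = 717 kPa, V = 39.1 L, T = 687 K.
Step 2 — Isochoric: V stays 39.1 L; P/T = const ⇒ T₂ = 585 K, P₂ = 610 kPa.
W = 0 (no volume change).
ΔU = nCvΔT = 4.91×20.8×(585−687) = -10500 J.
Q = ΔU = -10500 J.
Net over both steps: W = -17400 J, Q = -8720 J, ΔU = 8670 J.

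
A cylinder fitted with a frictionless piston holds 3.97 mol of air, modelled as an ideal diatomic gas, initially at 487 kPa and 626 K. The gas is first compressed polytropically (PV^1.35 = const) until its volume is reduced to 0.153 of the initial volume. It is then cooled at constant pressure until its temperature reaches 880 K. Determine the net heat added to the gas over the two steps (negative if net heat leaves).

V₁ = nRT₁/P₁ = 3.97×8.314×626/487 = 42.4 L.
Step 1 — Polytropic n=1.35: T₂ = T₁(V₁/V₂)^(n−1) = 626×(6.54)^0.35 = 1210 K; P₂ = P₁(V₁/V₂)^n = 6140 kPa.
W = (P₁V₁−P₂V₂)/(n−1) = (487×42.4−6140×6.49)/0.35 = -54800 J.
ΔU = nCvΔT = 3.97×20.8×(1210−626) = 48000 J.
Q = ΔU + W = -6860 J.
State after step 1: P = 6140 kPa, V = 6.49 L, T = 1210 K.
Step 2 — Isobaric: P stays 6140 kPa; V/T = const ⇒ T₂ = 880 K, V₂ = 4.73 L.
W = PΔV = 6140×(4.73−6.49) kPa·L = -10800 J.
ΔU = nCvΔT = 3.97×20.8×(880−1210) = -27000 J.
Q = ΔU + W = nCpΔT = -37800 J.
Net over both steps: W = -65700 J, Q = -44700 J, ΔU = 21000 J.

-44700 J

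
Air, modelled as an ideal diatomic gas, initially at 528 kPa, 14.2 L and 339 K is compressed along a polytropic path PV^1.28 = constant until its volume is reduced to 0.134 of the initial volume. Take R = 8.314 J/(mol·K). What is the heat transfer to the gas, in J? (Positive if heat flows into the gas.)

-6070 J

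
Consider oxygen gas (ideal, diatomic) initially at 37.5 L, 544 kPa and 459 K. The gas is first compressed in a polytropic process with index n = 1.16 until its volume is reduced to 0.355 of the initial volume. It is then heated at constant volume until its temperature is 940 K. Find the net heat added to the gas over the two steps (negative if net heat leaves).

n = P₁V₁/(RT₁) = 544×37.5/(8.314×459) = 5.35 mol.
Step 1 — Polytropic n=1.16: T₂ = T₁(V₁/V₂)^(n−1) = 459×(2.82)^0.16 = 542 K; P₂ = P₁(V₁/V₂)^n = 1810 kPa.
W = (P₁V₁−P₂V₂)/(n−1) = (544×37.5−1810×13.3)/0.16 = -23000 J.
ΔU = nCvΔT = 5.35×20.8×(542−459) = 9190 J.
Q = ΔU + W = -13800 J.
State after step 1: P = 1810 kPa, V = 13.3 L, T = 542 K.
Step 2 — Isochoric: V stays 13.3 L; P/T = const ⇒ T₂ = 940 K, P₂ = 3140 kPa.
W = 0 (no volume change).
ΔU = nCvΔT = 5.35×20.8×(940−542) = 44300 J.
Q = ΔU = 44300 J.
Net over both steps: W = -23000 J, Q = 30500 J, ΔU = 53400 J.

30500 J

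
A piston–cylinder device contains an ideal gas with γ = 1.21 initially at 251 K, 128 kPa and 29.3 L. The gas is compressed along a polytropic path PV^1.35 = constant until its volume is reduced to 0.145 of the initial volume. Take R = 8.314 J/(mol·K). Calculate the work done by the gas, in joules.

n = P₁V₁/(RT₁) = 128×29.3/(8.314×251) = 1.80 mol.
Polytropic n=1.35: T₂ = T₁(V₁/V₂)^(n−1) = 251×(6.90)^0.35 = 493 K; P₂ = P₁(V₁/V₂)^n = 1740 kPa.
W = (P₁V₁−P₂V₂)/(n−1) = (128×29.3−1740×4.25)/0.35 = -10300 J.

-10300 J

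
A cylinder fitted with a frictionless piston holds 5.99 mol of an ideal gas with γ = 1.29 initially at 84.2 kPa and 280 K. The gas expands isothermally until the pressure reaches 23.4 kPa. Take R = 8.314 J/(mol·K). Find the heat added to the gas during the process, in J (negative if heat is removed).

17900 J

V₁ = nRT₁/P₁ = 5.99×8.314×280/84.2 = 166 L.
Isothermal: T stays 280 K; PV = const ⇒ V₂ = 596 L, P₂ = 23.4 kPa.
ΔU = 0 (ideal gas, T constant).
W = nRT ln(V₂/V₁) = 5.99×8.314×280×ln(3.60) = 17900 J.
Q = ΔU + W = 17900 J.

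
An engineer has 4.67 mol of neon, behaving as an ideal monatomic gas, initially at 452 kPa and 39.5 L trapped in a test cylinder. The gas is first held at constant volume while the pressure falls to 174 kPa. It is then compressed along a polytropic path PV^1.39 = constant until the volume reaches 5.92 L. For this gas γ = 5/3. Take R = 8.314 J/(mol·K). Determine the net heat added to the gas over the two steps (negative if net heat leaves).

T₁ = P₁V₁/(nR) = 452×39.5/(4.67×8.314) = 460 K.
Step 1 — Isochoric: V stays 39.5 L; P/T = const ⇒ T₂ = 177 K, P₂ = 174 kPa.
W = 0 (no volume change).
ΔU = nCvΔT = 4.67×12.5×(177−460) = -16500 J.
Q = ΔU = -16500 J.
State after step 1: P = 174 kPa, V = 39.5 L, T = 177 K.
Step 2 — Polytropic n=1.39: T₂ = T₁(V₁/V₂)^(n−1) = 177×(6.67)^0.39 = 371 K; P₂ = P₁(V₁/V₂)^n = 2430 kPa.
W = (P₁V₁−P₂V₂)/(n−1) = (174×39.5−2430×5.92)/0.39 = -19300 J.
ΔU = nCvΔT = 4.67×12.5×(371−177) = 11300 J.
Q = ΔU + W = -8020 J.
Net over both steps: W = -19300 J, Q = -24500 J, ΔU = -5170 J.

-24500 J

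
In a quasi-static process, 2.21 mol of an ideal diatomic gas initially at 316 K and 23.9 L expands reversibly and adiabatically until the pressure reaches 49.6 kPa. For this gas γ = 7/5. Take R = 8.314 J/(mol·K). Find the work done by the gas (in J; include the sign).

5300 J

P₁ = nRT₁/V₁ = 2.21×8.314×316/23.9 = 243 kPa.
Adiabatic: T₂/T₁ = (P₂/P₁)^((γ−1)/γ) ⇒ T₂ = 316×(0.204)^0.286 = 201 K; V₂ = 74.3 L.
ΔU = nCvΔT = 2.21×20.8×(201−316) = -5300 J.
Q = 0 for an adiabatic process, so W = −ΔU = 5300 J.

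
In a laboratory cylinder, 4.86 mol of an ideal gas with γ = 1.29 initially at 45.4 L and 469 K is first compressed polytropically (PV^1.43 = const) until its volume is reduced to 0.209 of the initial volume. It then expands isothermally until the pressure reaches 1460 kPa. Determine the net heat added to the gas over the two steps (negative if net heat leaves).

57100 J

P₁ = nRT₁/V₁ = 4.86×8.314×469/45.4 = 417 kPa.
Step 1 — Polytropic n=1.43: T₂ = T₁(V₁/V₂)^(n−1) = 469×(4.78)^0.43 = 919 K; P₂ = P₁(V₁/V₂)^n = 3920 kPa.
W = (P₁V₁−P₂V₂)/(n−1) = (417×45.4−3920×9.49)/0.43 = -42300 J.
ΔU = nCvΔT = 4.86×28.7×(919−469) = 62800 J.
Q = ΔU + W = 20400 J.
State after step 1: P = 3920 kPa, V = 9.49 L, T = 919 K.
Step 2 — Isothermal: T stays 919 K; PV = const ⇒ V₂ = 25.4 L, P₂ = 1460 kPa.
ΔU = 0 (ideal gas, T constant).
W = nRT ln(V₂/V₁) = 4.86×8.314×919×ln(2.68) = 36600 J.
Q = ΔU + W = 36600 J.
Net over both steps: W = -5680 J, Q = 57100 J, ΔU = 62800 J.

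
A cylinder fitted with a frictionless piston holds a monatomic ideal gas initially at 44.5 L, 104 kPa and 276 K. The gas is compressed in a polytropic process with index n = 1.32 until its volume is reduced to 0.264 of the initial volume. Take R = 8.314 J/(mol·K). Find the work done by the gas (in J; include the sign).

-7690 J

n = P₁V₁/(RT₁) = 104×44.5/(8.314×276) = 2.02 mol.
Polytropic n=1.32: T₂ = T₁(V₁/V₂)^(n−1) = 276×(3.79)^0.32 = 423 K; P₂ = P₁(V₁/V₂)^n = 603 kPa.
W = (P₁V₁−P₂V₂)/(n−1) = (104×44.5−603×11.7)/0.32 = -7690 J.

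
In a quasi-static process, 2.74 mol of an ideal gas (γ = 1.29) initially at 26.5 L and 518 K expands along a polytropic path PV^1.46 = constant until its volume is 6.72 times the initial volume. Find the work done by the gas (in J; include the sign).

P₁ = nRT₁/V₁ = 2.74×8.314×518/26.5 = 445 kPa.
Polytropic n=1.46: T₂ = T₁(V₁/V₂)^(n−1) = 518×(0.149)^0.46 = 216 K; P₂ = P₁(V₁/V₂)^n = 27.6 kPa.
W = (P₁V₁−P₂V₂)/(n−1) = (445×26.5−27.6×178)/0.46 = 15000 J.

15000 J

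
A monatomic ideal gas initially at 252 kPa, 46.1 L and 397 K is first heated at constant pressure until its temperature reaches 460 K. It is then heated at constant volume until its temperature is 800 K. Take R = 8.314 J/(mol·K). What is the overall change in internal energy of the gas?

17700 J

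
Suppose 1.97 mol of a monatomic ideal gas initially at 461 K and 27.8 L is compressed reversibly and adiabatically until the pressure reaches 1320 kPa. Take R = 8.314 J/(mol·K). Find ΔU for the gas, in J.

9990 J

P₁ = nRT₁/V₁ = 1.97×8.314×461/27.8 = 272 kPa.
Adiabatic: T₂/T₁ = (P₂/P₁)^((γ−1)/γ) ⇒ T₂ = 461×(4.86)^0.400 = 868 K; V₂ = 10.8 L.
For an ideal gas ΔU = nCvΔT with Cv = (3/2)R = 12.5 J/(mol·K).
ΔU = 1.97×12.5×(868−461) = 9990 J.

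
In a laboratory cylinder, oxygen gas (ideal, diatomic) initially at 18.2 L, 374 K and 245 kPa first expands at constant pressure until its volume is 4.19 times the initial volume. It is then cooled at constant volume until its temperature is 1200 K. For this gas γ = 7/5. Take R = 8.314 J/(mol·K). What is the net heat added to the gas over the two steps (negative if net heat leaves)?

n = P₁V₁/(RT₁) = 245×18.2/(8.314×374) = 1.43 mol.
Step 1 — Isobaric: P stays 245 kPa; V/T = const ⇒ T₂ = 1570 K, V₂ = 76.3 L.
W = PΔV = 245×(76.3−18.2) kPa·L = 14200 J.
ΔU = nCvΔT = 1.43×20.8×(1570−374) = 35600 J.
Q = ΔU + W = nCpΔT = 49800 J.
State after step 1: P = 245 kPa, V = 76.3 L, T = 1570 K.
Step 2 — Isochoric: V stays 76.3 L; P/T = const ⇒ T₂ = 1200 K, P₂ = 188 kPa.
W = 0 (no volume change).
ΔU = nCvΔT = 1.43×20.8×(1200−1570) = -10900 J.
Q = ΔU = -10900 J.
Net over both steps: W = 14200 J, Q = 38800 J, ΔU = 24600 J.

38800 J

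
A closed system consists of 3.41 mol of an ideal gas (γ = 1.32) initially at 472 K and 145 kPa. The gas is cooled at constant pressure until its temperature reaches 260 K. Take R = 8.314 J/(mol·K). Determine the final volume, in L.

50.8 L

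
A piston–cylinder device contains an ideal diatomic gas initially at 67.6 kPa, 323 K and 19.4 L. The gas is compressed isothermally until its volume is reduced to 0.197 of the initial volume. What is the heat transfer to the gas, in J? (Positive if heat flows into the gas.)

n = P₁V₁/(RT₁) = 67.6×19.4/(8.314×323) = 0.488 mol.
Isothermal: T stays 323 K; PV = const ⇒ V₂ = 3.82 L, P₂ = 343 kPa.
ΔU = 0 (ideal gas, T constant).
W = nRT ln(V₂/V₁) = 0.488×8.314×323×ln(0.197) = -2130 J.
Q = ΔU + W = -2130 J.

-2130 J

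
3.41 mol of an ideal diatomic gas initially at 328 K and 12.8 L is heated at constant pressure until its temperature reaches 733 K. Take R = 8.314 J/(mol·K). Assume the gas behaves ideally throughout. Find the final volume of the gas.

28.6 L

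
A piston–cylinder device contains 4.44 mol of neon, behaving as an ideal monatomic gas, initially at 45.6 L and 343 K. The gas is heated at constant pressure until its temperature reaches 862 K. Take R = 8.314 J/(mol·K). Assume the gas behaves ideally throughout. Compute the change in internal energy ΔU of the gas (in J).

28700 J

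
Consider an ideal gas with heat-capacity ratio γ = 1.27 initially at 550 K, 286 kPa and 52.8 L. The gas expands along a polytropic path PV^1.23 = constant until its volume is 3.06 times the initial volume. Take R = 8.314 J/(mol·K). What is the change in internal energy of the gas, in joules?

n = P₁V₁/(RT₁) = 286×52.8/(8.314×550) = 3.30 mol.
Polytropic n=1.23: T₂ = T₁(V₁/V₂)^(n−1) = 550×(0.327)^0.23 = 425 K; P₂ = P₁(V₁/V₂)^n = 72.3 kPa.
For an ideal gas ΔU = nCvΔT with Cv = R/(γ−1) = 30.8 J/(mol·K).
ΔU = 3.30×30.8×(425−550) = -12700 J.

-12700 J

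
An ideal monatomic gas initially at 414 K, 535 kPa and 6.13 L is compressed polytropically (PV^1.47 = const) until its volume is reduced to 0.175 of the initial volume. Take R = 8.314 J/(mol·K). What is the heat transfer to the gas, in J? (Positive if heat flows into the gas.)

n = P₁V₁/(RT₁) = 535×6.13/(8.314×414) = 0.953 mol.
Polytropic n=1.47: T₂ = T₁(V₁/V₂)^(n−1) = 414×(5.71)^0.47 = 939 K; P₂ = P₁(V₁/V₂)^n = 6940 kPa.
W = (P₁V₁−P₂V₂)/(n−1) = (535×6.13−6940×1.07)/0.47 = -8850 J.
ΔU = nCvΔT = 0.953×12.5×(939−414) = 6240 J.
Q = ΔU + W = -2610 J.

-2610 J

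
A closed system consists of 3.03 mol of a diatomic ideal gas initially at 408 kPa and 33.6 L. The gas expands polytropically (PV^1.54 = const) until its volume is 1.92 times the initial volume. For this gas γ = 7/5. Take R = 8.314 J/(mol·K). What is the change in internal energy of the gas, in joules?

T₁ = P₁V₁/(nR) = 408×33.6/(3.03×8.314) = 544 K.
Polytropic n=1.54: T₂ = T₁(V₁/V₂)^(n−1) = 544×(0.521)^0.54 = 383 K; P₂ = P₁(V₁/V₂)^n = 149 kPa.
For an ideal gas ΔU = nCvΔT with Cv = (5/2)R = 20.8 J/(mol·K).
ΔU = 3.03×20.8×(383−544) = -10200 J.

-10200 J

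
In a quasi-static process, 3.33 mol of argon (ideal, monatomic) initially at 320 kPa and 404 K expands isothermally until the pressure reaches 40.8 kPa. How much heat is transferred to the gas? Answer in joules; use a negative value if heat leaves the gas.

V₁ = nRT₁/P₁ = 3.33×8.314×404/320 = 35.0 L.
Isothermal: T stays 404 K; PV = const ⇒ V₂ = 274 L, P₂ = 40.8 kPa.
ΔU = 0 (ideal gas, T constant).
W = nRT ln(V₂/V₁) = 3.33×8.314×404×ln(7.84) = 23000 J.
Q = ΔU + W = 23000 J.

23000 J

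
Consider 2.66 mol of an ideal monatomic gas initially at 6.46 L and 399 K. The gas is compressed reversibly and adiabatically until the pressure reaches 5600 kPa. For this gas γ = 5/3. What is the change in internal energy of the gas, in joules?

P₁ = nRT₁/V₁ = 2.66×8.314×399/6.46 = 1370 kPa.
Adiabatic: T₂/T₁ = (P₂/P₁)^((γ−1)/γ) ⇒ T₂ = 399×(4.10)^0.400 = 702 K; V₂ = 2.77 L.
For an ideal gas ΔU = nCvΔT with Cv = (3/2)R = 12.5 J/(mol·K).
ΔU = 2.66×12.5×(702−399) = 10000 J.

10000 J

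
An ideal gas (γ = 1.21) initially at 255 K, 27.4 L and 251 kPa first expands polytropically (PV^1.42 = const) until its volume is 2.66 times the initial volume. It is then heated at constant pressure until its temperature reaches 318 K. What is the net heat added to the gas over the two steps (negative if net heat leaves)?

17600 J

n = P₁V₁/(RT₁) = 251×27.4/(8.314×255) = 3.24 mol.
Step 1 — Polytropic n=1.42: T₂ = T₁(V₁/V₂)^(n−1) = 255×(0.376)^0.42 = 169 K; P₂ = P₁(V₁/V₂)^n = 62.6 kPa.
W = (P₁V₁−P₂V₂)/(n−1) = (251×27.4−62.6×72.9)/0.42 = 5520 J.
ΔU = nCvΔT = 3.24×39.6×(169−255) = -11000 J.
Q = ΔU + W = -5520 J.
State after step 1: P = 62.6 kPa, V = 72.9 L, T = 169 K.
Step 2 — Isobaric: P stays 62.6 kPa; V/T = const ⇒ T₂ = 318 K, V₂ = 137 L.
W = PΔV = 62.6×(137−72.9) kPa·L = 4020 J.
ΔU = nCvΔT = 3.24×39.6×(318−169) = 19100 J.
Q = ΔU + W = nCpΔT = 23100 J.
Net over both steps: W = 9530 J, Q = 17600 J, ΔU = 8090 J.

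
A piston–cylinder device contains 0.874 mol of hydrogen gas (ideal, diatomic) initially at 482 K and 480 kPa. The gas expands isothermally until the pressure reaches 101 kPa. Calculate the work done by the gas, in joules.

V₁ = nRT₁/P₁ = 0.874×8.314×482/480 = 7.30 L.
Isothermal: T stays 482 K; PV = const ⇒ V₂ = 34.7 L, P₂ = 101 kPa.
W = nRT ln(V₂/V₁) = 0.874×8.314×482×ln(4.75) = 5460 J.

5460 J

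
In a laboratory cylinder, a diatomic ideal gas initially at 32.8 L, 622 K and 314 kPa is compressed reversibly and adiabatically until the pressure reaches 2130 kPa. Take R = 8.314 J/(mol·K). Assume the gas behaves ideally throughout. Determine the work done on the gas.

18700 J

n = P₁V₁/(RT₁) = 314×32.8/(8.314×622) = 1.99 mol.
Adiabatic: T₂/T₁ = (P₂/P₁)^((γ−1)/γ) ⇒ T₂ = 622×(6.78)^0.286 = 1070 K; V₂ = 8.36 L.
ΔU = nCvΔT = 1.99×20.8×(1070−622) = 18700 J.
Q = 0 for an adiabatic process, so W = −ΔU = -18700 J.
Work done on the gas = −W_by = 18700 J.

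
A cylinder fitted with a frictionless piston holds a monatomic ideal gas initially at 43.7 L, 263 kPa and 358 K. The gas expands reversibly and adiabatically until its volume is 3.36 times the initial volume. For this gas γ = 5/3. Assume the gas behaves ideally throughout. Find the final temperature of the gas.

Adiabatic: TV^(γ−1) = const ⇒ T₂ = 358×(0.298)^0.667 = 160 K; PV^γ = const ⇒ P₂ = 34.9 kPa.

160 K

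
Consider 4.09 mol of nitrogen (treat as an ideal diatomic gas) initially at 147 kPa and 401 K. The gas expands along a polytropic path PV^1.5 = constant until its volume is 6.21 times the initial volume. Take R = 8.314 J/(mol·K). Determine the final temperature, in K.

161 K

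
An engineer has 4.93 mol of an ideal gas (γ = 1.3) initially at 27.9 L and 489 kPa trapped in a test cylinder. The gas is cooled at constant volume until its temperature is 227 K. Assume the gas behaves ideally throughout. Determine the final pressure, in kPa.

333 kPa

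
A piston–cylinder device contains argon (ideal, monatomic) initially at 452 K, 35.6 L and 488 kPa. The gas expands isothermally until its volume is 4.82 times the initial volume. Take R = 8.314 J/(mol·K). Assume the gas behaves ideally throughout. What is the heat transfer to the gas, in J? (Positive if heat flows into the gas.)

27300 J

n = P₁V₁/(RT₁) = 488×35.6/(8.314×452) = 4.62 mol.
Isothermal: T stays 452 K; PV = const ⇒ V₂ = 172 L, P₂ = 101 kPa.
ΔU = 0 (ideal gas, T constant).
W = nRT ln(V₂/V₁) = 4.62×8.314×452×ln(4.82) = 27300 J.
Q = ΔU + W = 27300 J.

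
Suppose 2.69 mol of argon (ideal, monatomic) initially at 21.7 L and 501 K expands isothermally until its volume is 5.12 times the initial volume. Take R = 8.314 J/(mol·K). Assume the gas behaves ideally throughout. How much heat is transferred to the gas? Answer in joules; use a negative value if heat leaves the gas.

18300 J

P₁ = nRT₁/V₁ = 2.69×8.314×501/21.7 = 516 kPa.
Isothermal: T stays 501 K; PV = const ⇒ V₂ = 111 L, P₂ = 101 kPa.
ΔU = 0 (ideal gas, T constant).
W = nRT ln(V₂/V₁) = 2.69×8.314×501×ln(5.12) = 18300 J.
Q = ΔU + W = 18300 J.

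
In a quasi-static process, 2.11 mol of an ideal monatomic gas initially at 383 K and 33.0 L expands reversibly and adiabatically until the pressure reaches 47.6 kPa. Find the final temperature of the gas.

214 K

P₁ = nRT₁/V₁ = 2.11×8.314×383/33.0 = 204 kPa.
Adiabatic: T₂/T₁ = (P₂/P₁)^((γ−1)/γ) ⇒ T₂ = 383×(0.234)^0.400 = 214 K; V₂ = 78.9 L.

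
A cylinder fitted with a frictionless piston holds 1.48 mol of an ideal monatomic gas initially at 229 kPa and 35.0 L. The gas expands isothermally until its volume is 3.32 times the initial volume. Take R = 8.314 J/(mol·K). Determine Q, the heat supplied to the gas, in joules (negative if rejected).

T₁ = P₁V₁/(nR) = 229×35.0/(1.48×8.314) = 651 K.
Isothermal: T stays 651 K; PV = const ⇒ V₂ = 116 L, P₂ = 69.0 kPa.
ΔU = 0 (ideal gas, T constant).
W = nRT ln(V₂/V₁) = 1.48×8.314×651×ln(3.32) = 9620 J.
Q = ΔU + W = 9620 J.

9620 J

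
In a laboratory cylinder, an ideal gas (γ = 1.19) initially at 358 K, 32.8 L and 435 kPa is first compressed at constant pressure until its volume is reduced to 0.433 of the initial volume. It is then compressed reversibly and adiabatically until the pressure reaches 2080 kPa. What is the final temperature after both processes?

n = P₁V₁/(RT₁) = 435×32.8/(8.314×358) = 4.79 mol.
Step 1 — Isobaric: P stays 435 kPa; V/T = const ⇒ T₂ = 155 K, V₂ = 14.2 L.
W = PΔV = 435×(14.2−32.8) kPa·L = -8090 J.
ΔU = nCvΔT = 4.79×43.8×(155−358) = -42600 J.
Q = ΔU + W = nCpΔT = -50700 J.
State after step 1: P = 435 kPa, V = 14.2 L, T = 155 K.
Step 2 — Adiabatic: T₂/T₁ = (P₂/P₁)^((γ−1)/γ) ⇒ T₂ = 155×(4.78)^0.160 = 199 K; V₂ = 3.81 L.
ΔU = nCvΔT = 4.79×43.8×(199−155) = 9230 J.
Q = 0 for an adiabatic process, so W = −ΔU = -9230 J.
Net over both steps: W = -17300 J, Q = -50700 J, ΔU = -33400 J.

199 K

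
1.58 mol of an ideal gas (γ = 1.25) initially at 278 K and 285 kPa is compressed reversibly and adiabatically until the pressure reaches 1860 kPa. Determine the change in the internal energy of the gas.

6650 J

V₁ = nRT₁/P₁ = 1.58×8.314×278/285 = 12.8 L.
Adiabatic: T₂/T₁ = (P₂/P₁)^((γ−1)/γ) ⇒ T₂ = 278×(6.53)^0.200 = 405 K; V₂ = 2.86 L.
For an ideal gas ΔU = nCvΔT with Cv = R/(γ−1) = 33.3 J/(mol·K).
ΔU = 1.58×33.3×(405−278) = 6650 J.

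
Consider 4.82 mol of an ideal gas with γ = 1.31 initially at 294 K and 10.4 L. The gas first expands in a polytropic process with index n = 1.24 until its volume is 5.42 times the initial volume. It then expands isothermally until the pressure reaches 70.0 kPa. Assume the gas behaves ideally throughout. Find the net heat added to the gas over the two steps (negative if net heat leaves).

9100 J

P₁ = nRT₁/V₁ = 4.82×8.314×294/10.4 = 1130 kPa.
Step 1 — Polytropic n=1.24: T₂ = T₁(V₁/V₂)^(n−1) = 294×(0.185)^0.24 = 196 K; P₂ = P₁(V₁/V₂)^n = 139 kPa.
W = (P₁V₁−P₂V₂)/(n−1) = (1130×10.4−139×56.4)/0.24 = 16400 J.
ΔU = nCvΔT = 4.82×26.8×(196−294) = -12700 J.
Q = ΔU + W = 3700 J.
State after step 1: P = 139 kPa, V = 56.4 L, T = 196 K.
Step 2 — Isothermal: T stays 196 K; PV = const ⇒ V₂ = 112 L, P₂ = 70.0 kPa.
ΔU = 0 (ideal gas, T constant).
W = nRT ln(V₂/V₁) = 4.82×8.314×196×ln(1.99) = 5410 J.
Q = ΔU + W = 5410 J.
Net over both steps: W = 21800 J, Q = 9100 J, ΔU = -12700 J.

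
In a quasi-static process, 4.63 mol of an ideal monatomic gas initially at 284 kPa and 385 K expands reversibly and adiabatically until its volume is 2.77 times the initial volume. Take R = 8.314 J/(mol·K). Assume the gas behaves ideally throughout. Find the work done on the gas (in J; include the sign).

-11000 J

V₁ = nRT₁/P₁ = 4.63×8.314×385/284 = 52.2 L.
Adiabatic: TV^(γ−1) = const ⇒ T₂ = 385×(0.361)^0.667 = 195 K; PV^γ = const ⇒ P₂ = 52.0 kPa.
ΔU = nCvΔT = 4.63×12.5×(195−385) = -11000 J.
Q = 0 for an adiabatic process, so W = −ΔU = 11000 J.
Work done on the gas = −W_by = -11000 J.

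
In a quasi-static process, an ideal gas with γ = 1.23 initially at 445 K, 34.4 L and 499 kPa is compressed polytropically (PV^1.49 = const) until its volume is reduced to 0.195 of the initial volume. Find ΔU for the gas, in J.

n = P₁V₁/(RT₁) = 499×34.4/(8.314×445) = 4.64 mol.
Polytropic n=1.49: T₂ = T₁(V₁/V₂)^(n−1) = 445×(5.13)^0.49 = 991 K; P₂ = P₁(V₁/V₂)^n = 5700 kPa.
For an ideal gas ΔU = nCvΔT with Cv = R/(γ−1) = 36.1 J/(mol·K).
ΔU = 4.64×36.1×(991−445) = 91600 J.

91600 J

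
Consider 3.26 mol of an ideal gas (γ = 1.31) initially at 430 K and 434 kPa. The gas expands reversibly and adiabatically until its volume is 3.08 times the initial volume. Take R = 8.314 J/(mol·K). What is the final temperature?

303 K

V₁ = nRT₁/P₁ = 3.26×8.314×430/434 = 26.9 L.
Adiabatic: TV^(γ−1) = const ⇒ T₂ = 430×(0.325)^0.310 = 303 K; PV^γ = const ⇒ P₂ = 99.4 kPa.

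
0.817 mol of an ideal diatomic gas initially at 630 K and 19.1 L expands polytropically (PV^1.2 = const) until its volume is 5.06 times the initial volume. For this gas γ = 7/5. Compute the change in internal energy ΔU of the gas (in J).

P₁ = nRT₁/V₁ = 0.817×8.314×630/19.1 = 224 kPa.
Polytropic n=1.2: T₂ = T₁(V₁/V₂)^(n−1) = 630×(0.198)^0.20 = 456 K; P₂ = P₁(V₁/V₂)^n = 32.0 kPa.
For an ideal gas ΔU = nCvΔT with Cv = (5/2)R = 20.8 J/(mol·K).
ΔU = 0.817×20.8×(456−630) = -2960 J.

-2960 J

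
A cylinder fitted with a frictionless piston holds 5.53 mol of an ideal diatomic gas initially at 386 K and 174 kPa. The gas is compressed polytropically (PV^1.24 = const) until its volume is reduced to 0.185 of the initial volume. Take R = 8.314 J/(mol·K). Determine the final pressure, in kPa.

1410 kPa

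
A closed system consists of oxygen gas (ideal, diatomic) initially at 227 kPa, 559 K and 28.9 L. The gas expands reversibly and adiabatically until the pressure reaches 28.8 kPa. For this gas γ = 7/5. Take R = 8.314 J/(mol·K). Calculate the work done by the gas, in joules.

n = P₁V₁/(RT₁) = 227×28.9/(8.314×559) = 1.41 mol.
Adiabatic: T₂/T₁ = (P₂/P₁)^((γ−1)/γ) ⇒ T₂ = 559×(0.127)^0.286 = 310 K; V₂ = 126 L.
ΔU = nCvΔT = 1.41×20.8×(310−559) = -7310 J.
Q = 0 for an adiabatic process, so W = −ΔU = 7310 J.

7310 J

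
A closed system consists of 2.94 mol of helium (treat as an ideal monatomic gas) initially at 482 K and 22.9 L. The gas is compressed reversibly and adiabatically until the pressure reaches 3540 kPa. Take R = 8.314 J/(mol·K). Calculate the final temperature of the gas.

P₁ = nRT₁/V₁ = 2.94×8.314×482/22.9 = 514 kPa.
Adiabatic: T₂/T₁ = (P₂/P₁)^((γ−1)/γ) ⇒ T₂ = 482×(6.88)^0.400 = 1040 K; V₂ = 7.20 L.

1040 K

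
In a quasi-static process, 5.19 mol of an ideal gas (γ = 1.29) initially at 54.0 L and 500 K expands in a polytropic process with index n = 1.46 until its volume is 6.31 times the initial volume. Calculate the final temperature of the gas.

P₁ = nRT₁/V₁ = 5.19×8.314×500/54.0 = 400 kPa.
Polytropic n=1.46: T₂ = T₁(V₁/V₂)^(n−1) = 500×(0.158)^0.46 = 214 K; P₂ = P₁(V₁/V₂)^n = 27.1 kPa.

214 K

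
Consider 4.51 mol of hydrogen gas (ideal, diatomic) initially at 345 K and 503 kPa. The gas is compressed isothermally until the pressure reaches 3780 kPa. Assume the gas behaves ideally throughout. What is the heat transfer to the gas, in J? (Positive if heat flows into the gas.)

-26100 J

V₁ = nRT₁/P₁ = 4.51×8.314×345/503 = 25.7 L.
Isothermal: T stays 345 K; PV = const ⇒ V₂ = 3.42 L, P₂ = 3780 kPa.
ΔU = 0 (ideal gas, T constant).
W = nRT ln(V₂/V₁) = 4.51×8.314×345×ln(0.133) = -26100 J.
Q = ΔU + W = -26100 J.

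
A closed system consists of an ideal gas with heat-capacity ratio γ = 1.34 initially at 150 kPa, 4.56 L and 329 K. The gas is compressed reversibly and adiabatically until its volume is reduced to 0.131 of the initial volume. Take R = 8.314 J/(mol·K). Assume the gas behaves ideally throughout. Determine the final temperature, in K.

Adiabatic: TV^(γ−1) = const ⇒ T₂ = 329×(7.63)^0.340 = 657 K; PV^γ = const ⇒ P₂ = 2290 kPa.

657 K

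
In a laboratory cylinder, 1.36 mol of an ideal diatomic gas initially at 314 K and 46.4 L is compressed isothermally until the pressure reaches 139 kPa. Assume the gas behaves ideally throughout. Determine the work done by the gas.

-2120 J

P₁ = nRT₁/V₁ = 1.36×8.314×314/46.4 = 76.5 kPa.
Isothermal: T stays 314 K; PV = const ⇒ V₂ = 25.5 L, P₂ = 139 kPa.
W = nRT ln(V₂/V₁) = 1.36×8.314×314×ln(0.550) = -2120 J.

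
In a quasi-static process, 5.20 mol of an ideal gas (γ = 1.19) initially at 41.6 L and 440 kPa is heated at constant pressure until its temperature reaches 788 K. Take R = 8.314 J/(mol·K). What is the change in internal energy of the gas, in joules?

83000 J

T₁ = P₁V₁/(nR) = 440×41.6/(5.20×8.314) = 423 K.
Isobaric: P stays 440 kPa; V/T = const ⇒ T₂ = 788 K, V₂ = 77.4 L.
For an ideal gas ΔU = nCvΔT with Cv = R/(γ−1) = 43.8 J/(mol·K).
ΔU = 5.20×43.8×(788−423) = 83000 J.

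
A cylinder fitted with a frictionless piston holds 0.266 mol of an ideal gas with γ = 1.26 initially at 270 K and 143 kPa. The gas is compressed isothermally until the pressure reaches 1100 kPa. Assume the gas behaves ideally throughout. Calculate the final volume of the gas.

0.543 L

V₁ = nRT₁/P₁ = 0.266×8.314×270/143 = 4.18 L.
Isothermal: T stays 270 K; PV = const ⇒ V₂ = 0.543 L, P₂ = 1100 kPa.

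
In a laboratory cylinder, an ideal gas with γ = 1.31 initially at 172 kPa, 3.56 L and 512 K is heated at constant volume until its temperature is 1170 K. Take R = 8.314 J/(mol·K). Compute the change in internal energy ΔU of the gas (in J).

n = P₁V₁/(RT₁) = 172×3.56/(8.314×512) = 0.144 mol.
Isochoric: V stays 3.56 L; P/T = const ⇒ T₂ = 1170 K, P₂ = 393 kPa.
For an ideal gas ΔU = nCvΔT with Cv = R/(γ−1) = 26.8 J/(mol·K).
ΔU = 0.144×26.8×(1170−512) = 2540 J.

2540 J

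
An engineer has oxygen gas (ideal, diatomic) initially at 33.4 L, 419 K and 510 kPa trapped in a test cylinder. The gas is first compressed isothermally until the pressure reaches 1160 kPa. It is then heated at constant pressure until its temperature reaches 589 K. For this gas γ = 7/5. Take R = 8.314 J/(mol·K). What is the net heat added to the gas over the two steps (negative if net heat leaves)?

10200 J

n = P₁V₁/(RT₁) = 510×33.4/(8.314×419) = 4.89 mol.
Step 1 — Isothermal: T stays 419 K; PV = const ⇒ V₂ = 14.7 L, P₂ = 1160 kPa.
ΔU = 0 (ideal gas, T constant).
W = nRT ln(V₂/V₁) = 4.89×8.314×419×ln(0.440) = -14000 J.
Q = ΔU + W = -14000 J.
State after step 1: P = 1160 kPa, V = 14.7 L, T = 419 K.
Step 2 — Isobaric: P stays 1160 kPa; V/T = const ⇒ T₂ = 589 K, V₂ = 20.6 L.
W = PΔV = 1160×(20.6−14.7) kPa·L = 6910 J.
ΔU = nCvΔT = 4.89×20.8×(589−419) = 17300 J.
Q = ΔU + W = nCpΔT = 24200 J.
Net over both steps: W = -7090 J, Q = 10200 J, ΔU = 17300 J.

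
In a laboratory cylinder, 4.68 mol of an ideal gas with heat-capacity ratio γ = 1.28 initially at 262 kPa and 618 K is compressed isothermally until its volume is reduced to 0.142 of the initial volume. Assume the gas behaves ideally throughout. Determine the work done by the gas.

V₁ = nRT₁/P₁ = 4.68×8.314×618/262 = 91.8 L.
Isothermal: T stays 618 K; PV = const ⇒ V₂ = 13.0 L, P₂ = 1850 kPa.
W = nRT ln(V₂/V₁) = 4.68×8.314×618×ln(0.142) = -46900 J.

-46900 J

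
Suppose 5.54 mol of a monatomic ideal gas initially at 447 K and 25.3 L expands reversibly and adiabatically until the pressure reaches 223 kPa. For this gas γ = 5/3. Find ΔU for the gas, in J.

-12500 J

P₁ = nRT₁/V₁ = 5.54×8.314×447/25.3 = 814 kPa.
Adiabatic: T₂/T₁ = (P₂/P₁)^((γ−1)/γ) ⇒ T₂ = 447×(0.274)^0.400 = 266 K; V₂ = 55.0 L.
For an ideal gas ΔU = nCvΔT with Cv = (3/2)R = 12.5 J/(mol·K).
ΔU = 5.54×12.5×(266−447) = -12500 J.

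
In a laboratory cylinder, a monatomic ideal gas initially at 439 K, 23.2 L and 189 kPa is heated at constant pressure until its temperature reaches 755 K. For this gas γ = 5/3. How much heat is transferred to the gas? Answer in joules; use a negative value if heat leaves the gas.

n = P₁V₁/(RT₁) = 189×23.2/(8.314×439) = 1.20 mol.
Isobaric: P stays 189 kPa; V/T = const ⇒ T₂ = 755 K, V₂ = 39.9 L.
W = PΔV = 189×(39.9−23.2) kPa·L = 3160 J.
ΔU = nCvΔT = 1.20×12.5×(755−439) = 4730 J.
Q = ΔU + W = nCpΔT = 7890 J.

7890 J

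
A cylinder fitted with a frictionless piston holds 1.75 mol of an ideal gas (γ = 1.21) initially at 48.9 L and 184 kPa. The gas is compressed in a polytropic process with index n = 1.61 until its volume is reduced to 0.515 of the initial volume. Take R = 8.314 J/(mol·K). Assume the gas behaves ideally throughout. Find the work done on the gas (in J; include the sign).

T₁ = P₁V₁/(nR) = 184×48.9/(1.75×8.314) = 618 K.
Polytropic n=1.61: T₂ = T₁(V₁/V₂)^(n−1) = 618×(1.94)^0.61 = 927 K; P₂ = P₁(V₁/V₂)^n = 536 kPa.
W = (P₁V₁−P₂V₂)/(n−1) = (184×48.9−536×25.2)/0.61 = -7360 J.
Work done on the gas = −W_by = 7360 J.

7360 J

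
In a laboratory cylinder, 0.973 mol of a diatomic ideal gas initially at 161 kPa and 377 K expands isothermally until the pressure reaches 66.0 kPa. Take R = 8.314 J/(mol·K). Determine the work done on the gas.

-2720 J

V₁ = nRT₁/P₁ = 0.973×8.314×377/161 = 18.9 L.
Isothermal: T stays 377 K; PV = const ⇒ V₂ = 46.2 L, P₂ = 66.0 kPa.
W = nRT ln(V₂/V₁) = 0.973×8.314×377×ln(2.44) = 2720 J.
Work done on the gas = −W_by = -2720 J.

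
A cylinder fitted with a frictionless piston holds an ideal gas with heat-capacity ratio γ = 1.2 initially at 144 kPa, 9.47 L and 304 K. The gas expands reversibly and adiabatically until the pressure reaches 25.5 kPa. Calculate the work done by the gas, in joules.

n = P₁V₁/(RT₁) = 144×9.47/(8.314×304) = 0.540 mol.
Adiabatic: T₂/T₁ = (P₂/P₁)^((γ−1)/γ) ⇒ T₂ = 304×(0.177)^0.167 = 228 K; V₂ = 40.1 L.
ΔU = nCvΔT = 0.540×41.6×(228−304) = -1710 J.
Q = 0 for an adiabatic process, so W = −ΔU = 1710 J.

1710 J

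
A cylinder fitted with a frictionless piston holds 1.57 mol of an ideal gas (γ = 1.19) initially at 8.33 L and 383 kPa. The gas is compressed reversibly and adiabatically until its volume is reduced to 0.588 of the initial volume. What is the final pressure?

T₁ = P₁V₁/(nR) = 383×8.33/(1.57×8.314) = 244 K.
Adiabatic: TV^(γ−1) = const ⇒ T₂ = 244×(1.70)^0.190 = 270 K; PV^γ = const ⇒ P₂ = 721 kPa.

721 kPa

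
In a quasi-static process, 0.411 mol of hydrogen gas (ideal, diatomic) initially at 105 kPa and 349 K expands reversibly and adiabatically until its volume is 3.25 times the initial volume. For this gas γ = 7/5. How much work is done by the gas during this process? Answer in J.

V₁ = nRT₁/P₁ = 0.411×8.314×349/105 = 11.4 L.
Adiabatic: TV^(γ−1) = const ⇒ T₂ = 349×(0.308)^0.400 = 218 K; PV^γ = const ⇒ P₂ = 20.2 kPa.
ΔU = nCvΔT = 0.411×20.8×(218−349) = -1120 J.
Q = 0 for an adiabatic process, so W = −ΔU = 1120 J.

1120 J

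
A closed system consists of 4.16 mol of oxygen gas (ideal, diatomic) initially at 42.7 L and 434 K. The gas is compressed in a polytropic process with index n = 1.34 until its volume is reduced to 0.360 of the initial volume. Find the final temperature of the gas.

P₁ = nRT₁/V₁ = 4.16×8.314×434/42.7 = 352 kPa.
Polytropic n=1.34: T₂ = T₁(V₁/V₂)^(n−1) = 434×(2.78)^0.34 = 614 K; P₂ = P₁(V₁/V₂)^n = 1380 kPa.

614 K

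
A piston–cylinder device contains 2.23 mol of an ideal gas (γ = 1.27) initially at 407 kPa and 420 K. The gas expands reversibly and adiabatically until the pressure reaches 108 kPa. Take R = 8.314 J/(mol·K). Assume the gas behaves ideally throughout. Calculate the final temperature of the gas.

V₁ = nRT₁/P₁ = 2.23×8.314×420/407 = 19.1 L.
Adiabatic: T₂/T₁ = (P₂/P₁)^((γ−1)/γ) ⇒ T₂ = 420×(0.265)^0.213 = 317 K; V₂ = 54.4 L.

317 K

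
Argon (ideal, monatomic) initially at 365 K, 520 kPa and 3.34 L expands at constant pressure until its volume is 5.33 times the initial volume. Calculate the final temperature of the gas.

1950 K

Isobaric: P stays 520 kPa; V/T = const ⇒ T₂ = 1950 K, V₂ = 17.8 L.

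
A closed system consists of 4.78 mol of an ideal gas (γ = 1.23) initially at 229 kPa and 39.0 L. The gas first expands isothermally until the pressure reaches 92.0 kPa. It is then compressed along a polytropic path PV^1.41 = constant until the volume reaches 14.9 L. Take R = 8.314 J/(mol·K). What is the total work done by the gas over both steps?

-17000 J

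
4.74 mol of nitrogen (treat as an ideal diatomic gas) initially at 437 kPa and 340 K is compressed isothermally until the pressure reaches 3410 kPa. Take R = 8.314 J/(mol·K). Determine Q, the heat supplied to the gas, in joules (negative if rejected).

V₁ = nRT₁/P₁ = 4.74×8.314×340/437 = 30.7 L.
Isothermal: T stays 340 K; PV = const ⇒ V₂ = 3.93 L, P₂ = 3410 kPa.
ΔU = 0 (ideal gas, T constant).
W = nRT ln(V₂/V₁) = 4.74×8.314×340×ln(0.128) = -27500 J.
Q = ΔU + W = -27500 J.

-27500 J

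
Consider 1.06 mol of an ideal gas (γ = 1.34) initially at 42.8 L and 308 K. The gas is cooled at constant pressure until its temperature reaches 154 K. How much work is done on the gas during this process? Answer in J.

P₁ = nRT₁/V₁ = 1.06×8.314×308/42.8 = 63.4 kPa.
Isobaric: P stays 63.4 kPa; V/T = const ⇒ T₂ = 154 K, V₂ = 21.4 L.
W = PΔV = 63.4×(21.4−42.8) kPa·L = -1360 J.
Work done on the gas = −W_by = 1360 J.

1360 J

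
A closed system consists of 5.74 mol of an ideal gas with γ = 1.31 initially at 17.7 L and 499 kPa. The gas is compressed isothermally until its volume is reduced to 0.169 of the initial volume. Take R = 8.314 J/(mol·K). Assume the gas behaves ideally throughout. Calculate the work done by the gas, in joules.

-15700 J

T₁ = P₁V₁/(nR) = 499×17.7/(5.74×8.314) = 185 K.
Isothermal: T stays 185 K; PV = const ⇒ V₂ = 2.99 L, P₂ = 2950 kPa.
W = nRT ln(V₂/V₁) = 5.74×8.314×185×ln(0.169) = -15700 J.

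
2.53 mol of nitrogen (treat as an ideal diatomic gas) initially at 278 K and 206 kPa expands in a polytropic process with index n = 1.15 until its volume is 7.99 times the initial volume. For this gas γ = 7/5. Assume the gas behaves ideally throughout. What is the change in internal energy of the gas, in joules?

V₁ = nRT₁/P₁ = 2.53×8.314×278/206 = 28.4 L.
Polytropic n=1.15: T₂ = T₁(V₁/V₂)^(n−1) = 278×(0.125)^0.15 = 204 K; P₂ = P₁(V₁/V₂)^n = 18.9 kPa.
For an ideal gas ΔU = nCvΔT with Cv = (5/2)R = 20.8 J/(mol·K).
ΔU = 2.53×20.8×(204−278) = -3920 J.

-3920 J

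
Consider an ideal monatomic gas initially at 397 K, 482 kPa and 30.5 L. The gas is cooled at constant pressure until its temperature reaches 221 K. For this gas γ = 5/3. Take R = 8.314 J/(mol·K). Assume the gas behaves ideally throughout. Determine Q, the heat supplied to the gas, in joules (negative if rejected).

-16300 J

n = P₁V₁/(RT₁) = 482×30.5/(8.314×397) = 4.45 mol.
Isobaric: P stays 482 kPa; V/T = const ⇒ T₂ = 221 K, V₂ = 17.0 L.
W = PΔV = 482×(17.0−30.5) kPa·L = -6520 J.
ΔU = nCvΔT = 4.45×12.5×(221−397) = -9780 J.
Q = ΔU + W = nCpΔT = -16300 J.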